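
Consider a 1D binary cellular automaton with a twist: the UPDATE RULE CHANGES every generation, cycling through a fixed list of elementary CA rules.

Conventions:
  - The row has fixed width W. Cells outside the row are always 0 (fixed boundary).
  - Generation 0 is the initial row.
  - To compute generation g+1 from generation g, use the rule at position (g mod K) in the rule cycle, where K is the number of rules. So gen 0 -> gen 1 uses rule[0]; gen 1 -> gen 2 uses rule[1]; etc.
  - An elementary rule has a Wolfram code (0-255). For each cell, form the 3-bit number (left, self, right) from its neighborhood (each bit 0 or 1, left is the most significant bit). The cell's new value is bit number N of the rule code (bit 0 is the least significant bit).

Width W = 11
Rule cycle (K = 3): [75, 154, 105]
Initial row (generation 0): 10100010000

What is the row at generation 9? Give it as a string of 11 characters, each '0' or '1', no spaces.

Gen 0: 10100010000
Gen 1 (rule 75): 00001100111
Gen 2 (rule 154): 00011011110
Gen 3 (rule 105): 11011110010
Gen 4 (rule 75): 11010010100
Gen 5 (rule 154): 10001100010
Gen 6 (rule 105): 00101101000
Gen 7 (rule 75): 11001100011
Gen 8 (rule 154): 10111010110
Gen 9 (rule 105): 01101101110

Answer: 01101101110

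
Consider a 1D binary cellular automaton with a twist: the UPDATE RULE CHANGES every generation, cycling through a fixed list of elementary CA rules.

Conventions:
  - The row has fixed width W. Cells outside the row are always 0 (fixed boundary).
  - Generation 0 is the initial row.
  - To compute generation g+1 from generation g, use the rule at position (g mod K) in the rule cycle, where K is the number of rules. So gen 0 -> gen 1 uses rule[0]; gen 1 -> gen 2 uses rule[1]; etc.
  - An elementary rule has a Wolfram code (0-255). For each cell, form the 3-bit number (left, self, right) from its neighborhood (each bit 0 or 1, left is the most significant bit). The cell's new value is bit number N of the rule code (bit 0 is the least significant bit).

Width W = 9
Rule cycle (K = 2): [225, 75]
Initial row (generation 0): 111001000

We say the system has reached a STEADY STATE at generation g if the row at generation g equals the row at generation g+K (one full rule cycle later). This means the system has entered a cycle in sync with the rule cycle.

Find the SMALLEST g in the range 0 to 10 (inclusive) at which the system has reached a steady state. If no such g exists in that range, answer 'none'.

Gen 0: 111001000
Gen 1 (rule 225): 011000011
Gen 2 (rule 75): 111011111
Gen 3 (rule 225): 011101111
Gen 4 (rule 75): 110101001
Gen 5 (rule 225): 011010000
Gen 6 (rule 75): 111000111
Gen 7 (rule 225): 011010011
Gen 8 (rule 75): 111000111
Gen 9 (rule 225): 011010011
Gen 10 (rule 75): 111000111
Gen 11 (rule 225): 011010011
Gen 12 (rule 75): 111000111

Answer: 6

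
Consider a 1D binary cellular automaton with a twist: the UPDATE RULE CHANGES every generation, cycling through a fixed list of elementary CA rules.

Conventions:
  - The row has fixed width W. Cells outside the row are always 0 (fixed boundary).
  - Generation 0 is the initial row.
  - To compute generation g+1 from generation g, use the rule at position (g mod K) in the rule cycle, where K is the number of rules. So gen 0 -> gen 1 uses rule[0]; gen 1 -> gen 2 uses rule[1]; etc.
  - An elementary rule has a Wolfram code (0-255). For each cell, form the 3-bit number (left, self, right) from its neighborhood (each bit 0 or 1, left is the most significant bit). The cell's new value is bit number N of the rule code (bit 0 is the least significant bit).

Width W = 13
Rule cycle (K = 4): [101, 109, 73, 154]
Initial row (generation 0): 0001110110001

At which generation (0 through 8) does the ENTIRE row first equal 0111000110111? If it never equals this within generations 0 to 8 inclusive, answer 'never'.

Answer: never

Derivation:
Gen 0: 0001110110001
Gen 1 (rule 101): 1100011010101
Gen 2 (rule 109): 1101011111111
Gen 3 (rule 73): 1100010000001
Gen 4 (rule 154): 1010101000010
Gen 5 (rule 101): 1111111011010
Gen 6 (rule 109): 1000001111110
Gen 7 (rule 73): 0011101000010
Gen 8 (rule 154): 0111000100101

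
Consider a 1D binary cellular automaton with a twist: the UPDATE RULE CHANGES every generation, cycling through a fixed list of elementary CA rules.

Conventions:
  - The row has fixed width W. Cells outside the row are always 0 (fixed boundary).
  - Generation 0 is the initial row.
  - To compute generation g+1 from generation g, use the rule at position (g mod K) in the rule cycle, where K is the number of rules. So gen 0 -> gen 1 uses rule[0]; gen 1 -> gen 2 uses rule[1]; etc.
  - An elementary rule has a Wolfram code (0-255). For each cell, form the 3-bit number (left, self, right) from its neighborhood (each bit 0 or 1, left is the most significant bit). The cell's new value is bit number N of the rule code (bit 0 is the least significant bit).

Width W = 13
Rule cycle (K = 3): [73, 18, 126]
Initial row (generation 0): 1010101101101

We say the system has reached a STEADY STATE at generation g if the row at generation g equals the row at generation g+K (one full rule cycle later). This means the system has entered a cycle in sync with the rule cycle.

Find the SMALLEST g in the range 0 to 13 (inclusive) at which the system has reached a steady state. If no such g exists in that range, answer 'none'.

Answer: 5

Derivation:
Gen 0: 1010101101101
Gen 1 (rule 73): 0000001101100
Gen 2 (rule 18): 0000010000010
Gen 3 (rule 126): 0000111000111
Gen 4 (rule 73): 1110101010101
Gen 5 (rule 18): 0000000000000
Gen 6 (rule 126): 0000000000000
Gen 7 (rule 73): 1111111111111
Gen 8 (rule 18): 0000000000000
Gen 9 (rule 126): 0000000000000
Gen 10 (rule 73): 1111111111111
Gen 11 (rule 18): 0000000000000
Gen 12 (rule 126): 0000000000000
Gen 13 (rule 73): 1111111111111
Gen 14 (rule 18): 0000000000000
Gen 15 (rule 126): 0000000000000
Gen 16 (rule 73): 1111111111111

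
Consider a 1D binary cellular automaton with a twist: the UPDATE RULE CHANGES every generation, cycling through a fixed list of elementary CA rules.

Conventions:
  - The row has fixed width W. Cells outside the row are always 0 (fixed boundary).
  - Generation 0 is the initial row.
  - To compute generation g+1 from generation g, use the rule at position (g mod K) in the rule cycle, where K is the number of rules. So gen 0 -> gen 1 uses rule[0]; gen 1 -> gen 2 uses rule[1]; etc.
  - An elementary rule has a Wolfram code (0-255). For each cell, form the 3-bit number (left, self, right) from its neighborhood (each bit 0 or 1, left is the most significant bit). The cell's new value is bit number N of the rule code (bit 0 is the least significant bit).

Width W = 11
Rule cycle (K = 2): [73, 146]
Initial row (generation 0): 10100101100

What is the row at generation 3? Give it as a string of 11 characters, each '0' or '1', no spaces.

Answer: 11111000111

Derivation:
Gen 0: 10100101100
Gen 1 (rule 73): 00000001101
Gen 2 (rule 146): 00000010000
Gen 3 (rule 73): 11111000111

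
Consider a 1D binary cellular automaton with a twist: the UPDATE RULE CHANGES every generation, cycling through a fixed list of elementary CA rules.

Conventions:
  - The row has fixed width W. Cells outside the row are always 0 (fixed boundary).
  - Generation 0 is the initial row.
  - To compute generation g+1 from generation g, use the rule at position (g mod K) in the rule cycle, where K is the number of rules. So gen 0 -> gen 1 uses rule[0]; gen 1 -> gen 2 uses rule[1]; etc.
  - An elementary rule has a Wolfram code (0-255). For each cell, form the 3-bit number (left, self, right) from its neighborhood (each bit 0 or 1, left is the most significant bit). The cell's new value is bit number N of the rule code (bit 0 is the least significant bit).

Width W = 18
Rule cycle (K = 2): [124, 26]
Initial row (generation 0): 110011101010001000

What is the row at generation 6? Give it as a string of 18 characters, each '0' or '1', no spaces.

Gen 0: 110011101010001000
Gen 1 (rule 124): 111010111111001100
Gen 2 (rule 26): 100000100000111010
Gen 3 (rule 124): 110000110000101111
Gen 4 (rule 26): 101001101001001000
Gen 5 (rule 124): 111101111101101100
Gen 6 (rule 26): 100001000001001010

Answer: 100001000001001010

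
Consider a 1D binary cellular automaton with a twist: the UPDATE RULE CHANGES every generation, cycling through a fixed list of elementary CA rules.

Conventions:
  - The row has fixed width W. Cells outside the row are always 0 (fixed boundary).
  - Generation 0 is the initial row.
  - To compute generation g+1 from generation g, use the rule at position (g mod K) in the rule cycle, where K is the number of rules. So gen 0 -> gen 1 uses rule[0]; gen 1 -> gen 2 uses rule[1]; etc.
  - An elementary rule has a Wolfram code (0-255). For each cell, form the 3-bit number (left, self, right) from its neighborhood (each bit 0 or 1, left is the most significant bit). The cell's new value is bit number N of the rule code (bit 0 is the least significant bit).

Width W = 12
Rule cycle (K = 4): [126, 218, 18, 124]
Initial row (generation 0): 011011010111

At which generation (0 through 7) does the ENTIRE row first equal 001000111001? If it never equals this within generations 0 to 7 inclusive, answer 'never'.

Answer: never

Derivation:
Gen 0: 011011010111
Gen 1 (rule 126): 111111111101
Gen 2 (rule 218): 111111111100
Gen 3 (rule 18): 000000000010
Gen 4 (rule 124): 000000000011
Gen 5 (rule 126): 000000000111
Gen 6 (rule 218): 000000001111
Gen 7 (rule 18): 000000010000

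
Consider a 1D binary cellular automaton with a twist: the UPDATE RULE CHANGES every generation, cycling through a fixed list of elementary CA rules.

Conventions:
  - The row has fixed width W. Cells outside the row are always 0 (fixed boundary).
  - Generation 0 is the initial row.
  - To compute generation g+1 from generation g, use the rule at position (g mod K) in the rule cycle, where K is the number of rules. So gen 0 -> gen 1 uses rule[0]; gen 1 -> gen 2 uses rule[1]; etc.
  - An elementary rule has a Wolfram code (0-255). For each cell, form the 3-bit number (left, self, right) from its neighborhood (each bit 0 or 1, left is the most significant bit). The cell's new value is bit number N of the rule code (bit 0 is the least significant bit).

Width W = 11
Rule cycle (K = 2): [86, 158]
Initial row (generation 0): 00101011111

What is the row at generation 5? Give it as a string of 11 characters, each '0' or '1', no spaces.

Answer: 00111111101

Derivation:
Gen 0: 00101011111
Gen 1 (rule 86): 01101000001
Gen 2 (rule 158): 11001100011
Gen 3 (rule 86): 01110110101
Gen 4 (rule 158): 11100100101
Gen 5 (rule 86): 00111111101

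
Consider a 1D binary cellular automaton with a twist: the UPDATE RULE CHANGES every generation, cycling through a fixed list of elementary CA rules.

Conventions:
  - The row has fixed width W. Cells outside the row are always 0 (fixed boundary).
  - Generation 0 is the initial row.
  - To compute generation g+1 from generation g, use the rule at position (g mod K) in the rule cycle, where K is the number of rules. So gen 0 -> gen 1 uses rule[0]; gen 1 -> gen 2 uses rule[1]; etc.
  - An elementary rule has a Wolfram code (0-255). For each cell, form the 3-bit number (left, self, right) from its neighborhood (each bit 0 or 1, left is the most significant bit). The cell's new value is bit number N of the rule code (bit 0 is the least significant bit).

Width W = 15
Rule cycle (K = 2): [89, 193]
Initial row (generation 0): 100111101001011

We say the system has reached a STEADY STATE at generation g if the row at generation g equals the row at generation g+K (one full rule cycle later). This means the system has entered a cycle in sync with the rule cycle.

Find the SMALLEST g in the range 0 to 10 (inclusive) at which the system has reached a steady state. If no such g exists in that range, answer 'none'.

Answer: none

Derivation:
Gen 0: 100111101001011
Gen 1 (rule 89): 010100100100011
Gen 2 (rule 193): 000000000001001
Gen 3 (rule 89): 111111111100100
Gen 4 (rule 193): 011111111100001
Gen 5 (rule 89): 010000000111100
Gen 6 (rule 193): 000111110011101
Gen 7 (rule 89): 110100011010100
Gen 8 (rule 193): 010001001000001
Gen 9 (rule 89): 001100100111100
Gen 10 (rule 193): 100100000011101
Gen 11 (rule 89): 010011111010100
Gen 12 (rule 193): 000001111000001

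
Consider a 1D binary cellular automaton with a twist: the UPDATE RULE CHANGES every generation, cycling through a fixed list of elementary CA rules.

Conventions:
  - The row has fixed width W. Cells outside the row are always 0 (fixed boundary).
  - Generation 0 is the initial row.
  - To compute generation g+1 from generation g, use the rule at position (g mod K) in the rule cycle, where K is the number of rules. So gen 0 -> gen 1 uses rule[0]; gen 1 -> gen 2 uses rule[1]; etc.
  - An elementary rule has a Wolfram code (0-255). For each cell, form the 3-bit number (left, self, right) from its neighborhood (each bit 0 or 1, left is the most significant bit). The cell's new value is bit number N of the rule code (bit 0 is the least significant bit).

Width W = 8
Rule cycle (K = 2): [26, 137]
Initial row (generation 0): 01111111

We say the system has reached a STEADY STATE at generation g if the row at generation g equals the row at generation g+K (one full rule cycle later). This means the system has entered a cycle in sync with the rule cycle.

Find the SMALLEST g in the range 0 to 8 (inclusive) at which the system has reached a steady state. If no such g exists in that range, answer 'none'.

Gen 0: 01111111
Gen 1 (rule 26): 11000000
Gen 2 (rule 137): 10011111
Gen 3 (rule 26): 01110000
Gen 4 (rule 137): 01100111
Gen 5 (rule 26): 11011100
Gen 6 (rule 137): 10011001
Gen 7 (rule 26): 01110110
Gen 8 (rule 137): 01100100
Gen 9 (rule 26): 11011010
Gen 10 (rule 137): 10010000

Answer: none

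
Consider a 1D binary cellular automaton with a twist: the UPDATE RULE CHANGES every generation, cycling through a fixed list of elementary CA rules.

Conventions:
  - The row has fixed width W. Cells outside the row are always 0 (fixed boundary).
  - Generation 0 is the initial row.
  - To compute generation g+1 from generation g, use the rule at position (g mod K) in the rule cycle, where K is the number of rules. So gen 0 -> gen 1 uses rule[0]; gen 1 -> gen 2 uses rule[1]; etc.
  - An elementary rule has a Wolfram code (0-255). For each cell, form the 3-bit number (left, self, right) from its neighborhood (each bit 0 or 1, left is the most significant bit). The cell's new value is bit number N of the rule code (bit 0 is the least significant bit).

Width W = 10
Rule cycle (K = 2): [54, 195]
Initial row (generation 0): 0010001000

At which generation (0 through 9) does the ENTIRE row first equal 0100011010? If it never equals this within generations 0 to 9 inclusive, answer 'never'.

Gen 0: 0010001000
Gen 1 (rule 54): 0111011100
Gen 2 (rule 195): 1011001101
Gen 3 (rule 54): 1100110011
Gen 4 (rule 195): 0101010101
Gen 5 (rule 54): 1111111111
Gen 6 (rule 195): 0111111111
Gen 7 (rule 54): 1000000000
Gen 8 (rule 195): 0011111111
Gen 9 (rule 54): 0100000000

Answer: never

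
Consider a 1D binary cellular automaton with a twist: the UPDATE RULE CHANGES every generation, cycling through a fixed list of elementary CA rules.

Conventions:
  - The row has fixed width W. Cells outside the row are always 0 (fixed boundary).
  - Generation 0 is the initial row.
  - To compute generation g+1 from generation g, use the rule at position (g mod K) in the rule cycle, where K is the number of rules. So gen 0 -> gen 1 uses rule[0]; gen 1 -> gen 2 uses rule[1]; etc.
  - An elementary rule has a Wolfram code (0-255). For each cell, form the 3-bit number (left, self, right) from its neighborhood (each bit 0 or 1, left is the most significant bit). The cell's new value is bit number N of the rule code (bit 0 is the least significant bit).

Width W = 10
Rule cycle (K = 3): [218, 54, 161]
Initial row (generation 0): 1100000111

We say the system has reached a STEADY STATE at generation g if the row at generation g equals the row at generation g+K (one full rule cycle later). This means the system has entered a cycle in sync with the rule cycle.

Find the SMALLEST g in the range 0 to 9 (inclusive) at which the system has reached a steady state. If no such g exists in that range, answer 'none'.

Gen 0: 1100000111
Gen 1 (rule 218): 1110001111
Gen 2 (rule 54): 0001010000
Gen 3 (rule 161): 1100100111
Gen 4 (rule 218): 1111011111
Gen 5 (rule 54): 0000100000
Gen 6 (rule 161): 1110001111
Gen 7 (rule 218): 1111011111
Gen 8 (rule 54): 0000100000
Gen 9 (rule 161): 1110001111
Gen 10 (rule 218): 1111011111
Gen 11 (rule 54): 0000100000
Gen 12 (rule 161): 1110001111

Answer: 4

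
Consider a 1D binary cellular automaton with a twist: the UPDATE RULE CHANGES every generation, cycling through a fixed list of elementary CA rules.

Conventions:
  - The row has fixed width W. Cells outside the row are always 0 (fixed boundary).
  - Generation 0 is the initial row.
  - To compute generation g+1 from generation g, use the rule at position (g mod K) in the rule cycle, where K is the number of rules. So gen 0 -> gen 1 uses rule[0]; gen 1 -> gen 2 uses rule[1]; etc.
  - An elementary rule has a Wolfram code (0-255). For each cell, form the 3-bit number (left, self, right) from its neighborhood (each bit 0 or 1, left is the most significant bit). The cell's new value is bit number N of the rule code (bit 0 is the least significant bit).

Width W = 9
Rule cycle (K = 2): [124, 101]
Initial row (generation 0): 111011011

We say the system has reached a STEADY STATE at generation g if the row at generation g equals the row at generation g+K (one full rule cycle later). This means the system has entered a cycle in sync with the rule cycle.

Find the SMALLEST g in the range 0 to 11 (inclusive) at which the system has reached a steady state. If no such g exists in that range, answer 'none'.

Gen 0: 111011011
Gen 1 (rule 124): 101111111
Gen 2 (rule 101): 110000001
Gen 3 (rule 124): 111000001
Gen 4 (rule 101): 001011101
Gen 5 (rule 124): 001110111
Gen 6 (rule 101): 100011001
Gen 7 (rule 124): 110011101
Gen 8 (rule 101): 010000111
Gen 9 (rule 124): 011000101
Gen 10 (rule 101): 001010111
Gen 11 (rule 124): 001111101
Gen 12 (rule 101): 100000111
Gen 13 (rule 124): 110000101

Answer: none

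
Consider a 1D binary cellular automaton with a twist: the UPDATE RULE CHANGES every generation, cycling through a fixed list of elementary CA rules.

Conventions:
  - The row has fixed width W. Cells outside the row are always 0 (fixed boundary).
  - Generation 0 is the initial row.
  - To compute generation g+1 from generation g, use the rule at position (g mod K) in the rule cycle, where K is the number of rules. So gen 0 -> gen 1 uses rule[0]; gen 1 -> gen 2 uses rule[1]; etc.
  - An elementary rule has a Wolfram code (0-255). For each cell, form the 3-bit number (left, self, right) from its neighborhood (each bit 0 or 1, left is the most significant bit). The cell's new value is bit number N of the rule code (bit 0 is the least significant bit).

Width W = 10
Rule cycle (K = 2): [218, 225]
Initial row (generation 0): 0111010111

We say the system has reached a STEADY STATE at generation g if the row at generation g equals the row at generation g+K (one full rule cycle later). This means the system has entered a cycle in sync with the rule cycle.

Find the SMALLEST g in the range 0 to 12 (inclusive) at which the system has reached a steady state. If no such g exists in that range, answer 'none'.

Gen 0: 0111010111
Gen 1 (rule 218): 1111000111
Gen 2 (rule 225): 0111010011
Gen 3 (rule 218): 1111001111
Gen 4 (rule 225): 0111000111
Gen 5 (rule 218): 1111101111
Gen 6 (rule 225): 0111110111
Gen 7 (rule 218): 1111110111
Gen 8 (rule 225): 0111111011
Gen 9 (rule 218): 1111111011
Gen 10 (rule 225): 0111111101
Gen 11 (rule 218): 1111111100
Gen 12 (rule 225): 0111111101
Gen 13 (rule 218): 1111111100
Gen 14 (rule 225): 0111111101

Answer: 10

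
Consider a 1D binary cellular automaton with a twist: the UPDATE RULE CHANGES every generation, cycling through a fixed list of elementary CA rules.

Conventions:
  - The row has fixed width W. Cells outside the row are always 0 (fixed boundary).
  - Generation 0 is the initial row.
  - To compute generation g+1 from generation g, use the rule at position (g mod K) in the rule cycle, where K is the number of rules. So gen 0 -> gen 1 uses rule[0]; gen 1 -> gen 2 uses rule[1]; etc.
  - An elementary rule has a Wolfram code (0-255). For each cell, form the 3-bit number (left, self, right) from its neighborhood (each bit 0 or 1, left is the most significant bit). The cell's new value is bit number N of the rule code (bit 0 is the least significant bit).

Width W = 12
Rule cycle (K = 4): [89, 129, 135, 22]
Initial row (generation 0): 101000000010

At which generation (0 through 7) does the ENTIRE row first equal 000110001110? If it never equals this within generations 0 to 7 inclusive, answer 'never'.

Gen 0: 101000000010
Gen 1 (rule 89): 000111111001
Gen 2 (rule 129): 110011110000
Gen 3 (rule 135): 000101100111
Gen 4 (rule 22): 001100011000
Gen 5 (rule 89): 101111011111
Gen 6 (rule 129): 000110001110
Gen 7 (rule 135): 111000110100

Answer: 6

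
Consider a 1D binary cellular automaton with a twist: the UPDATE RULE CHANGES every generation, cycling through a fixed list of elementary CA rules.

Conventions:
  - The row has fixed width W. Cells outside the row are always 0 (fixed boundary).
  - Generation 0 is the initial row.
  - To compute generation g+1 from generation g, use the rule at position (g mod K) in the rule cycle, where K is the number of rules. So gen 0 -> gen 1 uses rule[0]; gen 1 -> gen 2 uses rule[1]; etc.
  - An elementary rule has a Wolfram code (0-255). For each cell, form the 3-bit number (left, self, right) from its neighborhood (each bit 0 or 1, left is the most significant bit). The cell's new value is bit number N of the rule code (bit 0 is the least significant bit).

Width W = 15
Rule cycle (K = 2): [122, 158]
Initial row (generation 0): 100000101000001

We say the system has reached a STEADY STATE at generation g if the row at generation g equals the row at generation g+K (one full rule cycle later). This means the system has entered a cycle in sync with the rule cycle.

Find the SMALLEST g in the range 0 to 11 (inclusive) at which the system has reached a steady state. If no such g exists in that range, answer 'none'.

Answer: none

Derivation:
Gen 0: 100000101000001
Gen 1 (rule 122): 010001010100010
Gen 2 (rule 158): 111011010110111
Gen 3 (rule 122): 101111101111101
Gen 4 (rule 158): 101111001111001
Gen 5 (rule 122): 011001111001110
Gen 6 (rule 158): 110111110111101
Gen 7 (rule 122): 111100011100110
Gen 8 (rule 158): 111010111011101
Gen 9 (rule 122): 101101101110110
Gen 10 (rule 158): 101001001100101
Gen 11 (rule 122): 010110111111010
Gen 12 (rule 158): 110100111110011
Gen 13 (rule 122): 111011100011111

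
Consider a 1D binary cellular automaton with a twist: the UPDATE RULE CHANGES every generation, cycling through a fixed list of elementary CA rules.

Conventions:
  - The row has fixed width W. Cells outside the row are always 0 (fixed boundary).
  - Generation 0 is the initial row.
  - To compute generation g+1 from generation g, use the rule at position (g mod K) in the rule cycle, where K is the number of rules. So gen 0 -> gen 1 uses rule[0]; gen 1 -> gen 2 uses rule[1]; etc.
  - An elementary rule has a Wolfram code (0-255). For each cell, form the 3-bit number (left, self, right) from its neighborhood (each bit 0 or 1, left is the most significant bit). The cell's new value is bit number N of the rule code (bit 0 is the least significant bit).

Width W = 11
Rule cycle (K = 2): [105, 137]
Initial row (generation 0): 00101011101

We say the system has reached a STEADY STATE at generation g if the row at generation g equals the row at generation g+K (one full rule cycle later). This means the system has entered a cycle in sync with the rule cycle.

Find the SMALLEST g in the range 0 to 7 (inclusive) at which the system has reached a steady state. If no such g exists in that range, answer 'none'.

Gen 0: 00101011101
Gen 1 (rule 105): 10010110110
Gen 2 (rule 137): 00000100100
Gen 3 (rule 105): 11110000001
Gen 4 (rule 137): 11100111100
Gen 5 (rule 105): 10100100101
Gen 6 (rule 137): 00000000000
Gen 7 (rule 105): 11111111111
Gen 8 (rule 137): 11111111110
Gen 9 (rule 105): 10000000010

Answer: none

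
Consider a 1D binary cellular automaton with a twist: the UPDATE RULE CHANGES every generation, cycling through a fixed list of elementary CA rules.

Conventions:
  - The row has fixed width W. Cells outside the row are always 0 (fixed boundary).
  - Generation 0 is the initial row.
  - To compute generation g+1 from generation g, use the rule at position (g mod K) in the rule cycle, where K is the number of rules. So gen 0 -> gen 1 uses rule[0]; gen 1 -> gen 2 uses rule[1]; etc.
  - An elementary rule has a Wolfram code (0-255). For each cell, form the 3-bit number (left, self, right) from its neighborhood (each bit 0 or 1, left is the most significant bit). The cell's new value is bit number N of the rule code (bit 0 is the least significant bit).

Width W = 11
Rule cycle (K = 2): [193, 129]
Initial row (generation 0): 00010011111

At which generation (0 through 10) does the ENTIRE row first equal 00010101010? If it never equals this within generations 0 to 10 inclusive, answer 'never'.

Answer: never

Derivation:
Gen 0: 00010011111
Gen 1 (rule 193): 11000001111
Gen 2 (rule 129): 00011100110
Gen 3 (rule 193): 11001100010
Gen 4 (rule 129): 00000001000
Gen 5 (rule 193): 11111100011
Gen 6 (rule 129): 01111001000
Gen 7 (rule 193): 00111000011
Gen 8 (rule 129): 10010011000
Gen 9 (rule 193): 00000001011
Gen 10 (rule 129): 11111100000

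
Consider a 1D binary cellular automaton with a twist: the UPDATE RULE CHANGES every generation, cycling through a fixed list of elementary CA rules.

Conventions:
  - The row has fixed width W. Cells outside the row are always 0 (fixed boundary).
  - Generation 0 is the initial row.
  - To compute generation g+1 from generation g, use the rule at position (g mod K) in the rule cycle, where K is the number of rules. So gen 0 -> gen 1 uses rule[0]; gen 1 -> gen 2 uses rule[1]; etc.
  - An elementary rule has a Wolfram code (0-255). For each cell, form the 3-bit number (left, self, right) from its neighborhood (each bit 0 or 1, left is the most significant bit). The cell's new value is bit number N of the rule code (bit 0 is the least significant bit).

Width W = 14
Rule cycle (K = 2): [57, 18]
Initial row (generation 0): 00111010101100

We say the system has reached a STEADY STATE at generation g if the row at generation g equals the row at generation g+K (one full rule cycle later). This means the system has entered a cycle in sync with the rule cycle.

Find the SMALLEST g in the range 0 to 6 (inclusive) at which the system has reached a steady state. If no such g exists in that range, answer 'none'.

Gen 0: 00111010101100
Gen 1 (rule 57): 10100101011011
Gen 2 (rule 18): 00011000000000
Gen 3 (rule 57): 11010111111111
Gen 4 (rule 18): 00000000000000
Gen 5 (rule 57): 11111111111111
Gen 6 (rule 18): 00000000000000
Gen 7 (rule 57): 11111111111111
Gen 8 (rule 18): 00000000000000

Answer: 4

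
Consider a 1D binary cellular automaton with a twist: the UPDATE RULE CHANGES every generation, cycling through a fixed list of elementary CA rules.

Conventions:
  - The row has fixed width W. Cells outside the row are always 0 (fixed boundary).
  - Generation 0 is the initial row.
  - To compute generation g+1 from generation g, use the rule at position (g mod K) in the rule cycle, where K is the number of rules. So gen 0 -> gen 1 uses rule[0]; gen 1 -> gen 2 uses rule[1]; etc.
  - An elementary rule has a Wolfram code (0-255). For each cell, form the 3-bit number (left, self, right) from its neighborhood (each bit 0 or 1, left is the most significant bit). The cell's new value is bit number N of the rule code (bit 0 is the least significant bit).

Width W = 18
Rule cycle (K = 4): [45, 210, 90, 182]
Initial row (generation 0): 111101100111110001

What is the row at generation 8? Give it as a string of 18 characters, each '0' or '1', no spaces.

Answer: 110010010011110000

Derivation:
Gen 0: 111101100111110001
Gen 1 (rule 45): 100011000100000101
Gen 2 (rule 210): 010101101010001000
Gen 3 (rule 90): 100001100001010100
Gen 4 (rule 182): 110010010011111110
Gen 5 (rule 45): 100010010010000000
Gen 6 (rule 210): 010101101101000000
Gen 7 (rule 90): 100001101100100000
Gen 8 (rule 182): 110010010011110000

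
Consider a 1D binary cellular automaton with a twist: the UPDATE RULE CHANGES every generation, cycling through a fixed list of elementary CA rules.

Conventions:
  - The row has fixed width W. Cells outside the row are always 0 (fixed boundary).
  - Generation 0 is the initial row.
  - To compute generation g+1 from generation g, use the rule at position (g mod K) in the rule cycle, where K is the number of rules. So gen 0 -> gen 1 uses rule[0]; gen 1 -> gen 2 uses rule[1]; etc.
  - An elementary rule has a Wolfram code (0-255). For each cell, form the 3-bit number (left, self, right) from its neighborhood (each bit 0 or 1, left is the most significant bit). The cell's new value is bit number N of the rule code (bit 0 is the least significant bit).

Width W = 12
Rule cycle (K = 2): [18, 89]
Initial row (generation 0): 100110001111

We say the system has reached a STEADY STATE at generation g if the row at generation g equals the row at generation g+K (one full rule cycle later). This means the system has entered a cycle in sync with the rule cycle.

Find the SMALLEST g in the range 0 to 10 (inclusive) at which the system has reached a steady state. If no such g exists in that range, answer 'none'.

Gen 0: 100110001111
Gen 1 (rule 18): 011001010000
Gen 2 (rule 89): 011100001111
Gen 3 (rule 18): 100010010000
Gen 4 (rule 89): 011001001111
Gen 5 (rule 18): 100110110000
Gen 6 (rule 89): 010110111111
Gen 7 (rule 18): 100000000000
Gen 8 (rule 89): 011111111111
Gen 9 (rule 18): 100000000000
Gen 10 (rule 89): 011111111111
Gen 11 (rule 18): 100000000000
Gen 12 (rule 89): 011111111111

Answer: 7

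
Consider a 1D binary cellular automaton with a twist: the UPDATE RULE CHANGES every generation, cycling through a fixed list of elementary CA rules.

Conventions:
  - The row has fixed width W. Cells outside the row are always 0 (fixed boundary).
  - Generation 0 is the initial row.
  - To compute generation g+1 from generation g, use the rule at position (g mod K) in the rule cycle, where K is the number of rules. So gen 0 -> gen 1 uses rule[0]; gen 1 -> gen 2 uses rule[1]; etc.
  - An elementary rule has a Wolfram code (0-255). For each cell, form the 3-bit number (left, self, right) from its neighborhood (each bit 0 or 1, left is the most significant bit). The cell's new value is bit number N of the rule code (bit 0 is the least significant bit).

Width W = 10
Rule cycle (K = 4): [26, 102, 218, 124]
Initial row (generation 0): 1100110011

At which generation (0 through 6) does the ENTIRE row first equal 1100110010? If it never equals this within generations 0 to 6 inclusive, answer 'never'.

Answer: 2

Derivation:
Gen 0: 1100110011
Gen 1 (rule 26): 1011101110
Gen 2 (rule 102): 1100110010
Gen 3 (rule 218): 1111111101
Gen 4 (rule 124): 1000000111
Gen 5 (rule 26): 0100001100
Gen 6 (rule 102): 1100010100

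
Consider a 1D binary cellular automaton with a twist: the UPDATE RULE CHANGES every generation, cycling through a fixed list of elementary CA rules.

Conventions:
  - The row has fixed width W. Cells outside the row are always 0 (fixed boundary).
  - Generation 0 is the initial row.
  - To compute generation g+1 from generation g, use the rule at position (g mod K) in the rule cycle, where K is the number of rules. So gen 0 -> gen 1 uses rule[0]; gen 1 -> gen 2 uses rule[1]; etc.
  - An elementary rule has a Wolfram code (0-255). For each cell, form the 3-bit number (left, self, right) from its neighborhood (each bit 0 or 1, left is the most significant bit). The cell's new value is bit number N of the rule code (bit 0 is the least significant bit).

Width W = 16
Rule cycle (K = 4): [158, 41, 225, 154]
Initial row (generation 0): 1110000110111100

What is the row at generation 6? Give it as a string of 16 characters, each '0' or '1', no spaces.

Answer: 0100001011000100

Derivation:
Gen 0: 1110000110111100
Gen 1 (rule 158): 1101001100111010
Gen 2 (rule 41): 1010001000100100
Gen 3 (rule 225): 0100100010000001
Gen 4 (rule 154): 1011010101000010
Gen 5 (rule 158): 1010010101100111
Gen 6 (rule 41): 0100001011000100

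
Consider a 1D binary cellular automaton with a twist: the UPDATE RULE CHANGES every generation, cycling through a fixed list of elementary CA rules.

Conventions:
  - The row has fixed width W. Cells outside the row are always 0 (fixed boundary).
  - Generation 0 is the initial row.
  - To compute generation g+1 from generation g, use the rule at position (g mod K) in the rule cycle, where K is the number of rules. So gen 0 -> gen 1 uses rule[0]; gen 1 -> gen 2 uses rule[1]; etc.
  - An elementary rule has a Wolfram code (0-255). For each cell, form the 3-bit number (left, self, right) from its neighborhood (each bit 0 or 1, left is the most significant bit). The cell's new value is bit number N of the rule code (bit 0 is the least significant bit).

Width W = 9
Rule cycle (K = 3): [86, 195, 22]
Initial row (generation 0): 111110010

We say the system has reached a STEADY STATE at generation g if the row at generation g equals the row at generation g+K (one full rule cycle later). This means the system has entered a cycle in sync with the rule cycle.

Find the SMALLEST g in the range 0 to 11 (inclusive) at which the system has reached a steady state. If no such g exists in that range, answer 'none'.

Answer: 3

Derivation:
Gen 0: 111110010
Gen 1 (rule 86): 000011111
Gen 2 (rule 195): 111101111
Gen 3 (rule 22): 000000000
Gen 4 (rule 86): 000000000
Gen 5 (rule 195): 111111111
Gen 6 (rule 22): 000000000
Gen 7 (rule 86): 000000000
Gen 8 (rule 195): 111111111
Gen 9 (rule 22): 000000000
Gen 10 (rule 86): 000000000
Gen 11 (rule 195): 111111111
Gen 12 (rule 22): 000000000
Gen 13 (rule 86): 000000000
Gen 14 (rule 195): 111111111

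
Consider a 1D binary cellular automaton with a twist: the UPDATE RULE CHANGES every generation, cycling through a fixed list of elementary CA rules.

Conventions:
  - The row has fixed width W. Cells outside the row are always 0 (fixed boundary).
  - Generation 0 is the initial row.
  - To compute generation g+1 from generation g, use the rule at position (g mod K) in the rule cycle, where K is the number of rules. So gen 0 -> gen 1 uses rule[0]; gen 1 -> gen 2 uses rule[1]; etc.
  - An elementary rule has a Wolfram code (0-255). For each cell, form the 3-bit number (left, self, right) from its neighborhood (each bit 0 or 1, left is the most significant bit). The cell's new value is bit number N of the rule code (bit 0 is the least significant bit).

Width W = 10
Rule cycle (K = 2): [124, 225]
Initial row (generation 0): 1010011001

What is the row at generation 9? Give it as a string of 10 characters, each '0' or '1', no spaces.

Answer: 0000111101

Derivation:
Gen 0: 1010011001
Gen 1 (rule 124): 1111011101
Gen 2 (rule 225): 0111101110
Gen 3 (rule 124): 0100111011
Gen 4 (rule 225): 0000011101
Gen 5 (rule 124): 0000010111
Gen 6 (rule 225): 1111001011
Gen 7 (rule 124): 1001101111
Gen 8 (rule 225): 0000110111
Gen 9 (rule 124): 0000111101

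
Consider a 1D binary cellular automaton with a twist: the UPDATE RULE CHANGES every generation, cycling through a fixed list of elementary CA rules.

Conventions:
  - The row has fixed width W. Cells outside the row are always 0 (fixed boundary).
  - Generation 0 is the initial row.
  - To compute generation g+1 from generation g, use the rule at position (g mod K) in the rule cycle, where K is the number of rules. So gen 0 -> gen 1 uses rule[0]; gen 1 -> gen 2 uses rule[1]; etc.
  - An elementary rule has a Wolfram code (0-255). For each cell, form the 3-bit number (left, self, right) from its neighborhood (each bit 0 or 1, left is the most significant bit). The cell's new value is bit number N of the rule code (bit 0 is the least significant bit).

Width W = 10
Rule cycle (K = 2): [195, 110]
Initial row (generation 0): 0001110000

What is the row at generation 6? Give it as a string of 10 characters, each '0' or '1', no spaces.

Answer: 1111111011

Derivation:
Gen 0: 0001110000
Gen 1 (rule 195): 1110110111
Gen 2 (rule 110): 1011111101
Gen 3 (rule 195): 0001111100
Gen 4 (rule 110): 0011000100
Gen 5 (rule 195): 1101011001
Gen 6 (rule 110): 1111111011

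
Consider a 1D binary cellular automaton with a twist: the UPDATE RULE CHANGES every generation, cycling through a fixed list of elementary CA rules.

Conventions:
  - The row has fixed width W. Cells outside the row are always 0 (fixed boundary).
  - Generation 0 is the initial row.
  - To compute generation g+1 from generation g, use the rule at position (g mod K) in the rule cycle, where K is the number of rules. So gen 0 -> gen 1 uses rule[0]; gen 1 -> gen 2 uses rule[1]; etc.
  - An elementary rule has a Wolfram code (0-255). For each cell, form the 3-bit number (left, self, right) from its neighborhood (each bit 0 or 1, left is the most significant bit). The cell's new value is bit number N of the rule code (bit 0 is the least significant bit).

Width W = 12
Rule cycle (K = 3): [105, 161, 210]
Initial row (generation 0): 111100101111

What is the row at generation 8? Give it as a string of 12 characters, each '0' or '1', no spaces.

Gen 0: 111100101111
Gen 1 (rule 105): 100100011001
Gen 2 (rule 161): 000001000000
Gen 3 (rule 210): 000010100000
Gen 4 (rule 105): 111001001111
Gen 5 (rule 161): 010000000110
Gen 6 (rule 210): 101000001011
Gen 7 (rule 105): 010011100111
Gen 8 (rule 161): 000001000010

Answer: 000001000010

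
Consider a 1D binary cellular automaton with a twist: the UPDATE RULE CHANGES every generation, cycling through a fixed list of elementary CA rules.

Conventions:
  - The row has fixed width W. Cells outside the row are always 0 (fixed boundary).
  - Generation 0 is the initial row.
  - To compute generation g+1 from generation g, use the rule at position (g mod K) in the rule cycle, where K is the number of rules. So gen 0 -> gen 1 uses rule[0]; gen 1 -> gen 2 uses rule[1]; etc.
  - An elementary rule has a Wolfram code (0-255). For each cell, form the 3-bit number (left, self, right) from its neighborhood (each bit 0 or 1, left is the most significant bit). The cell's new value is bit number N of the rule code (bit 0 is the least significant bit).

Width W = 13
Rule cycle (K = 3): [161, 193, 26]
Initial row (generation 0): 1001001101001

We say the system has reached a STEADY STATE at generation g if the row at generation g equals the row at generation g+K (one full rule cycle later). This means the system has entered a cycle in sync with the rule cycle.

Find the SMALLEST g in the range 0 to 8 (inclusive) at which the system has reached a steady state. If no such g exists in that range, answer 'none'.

Answer: none

Derivation:
Gen 0: 1001001101001
Gen 1 (rule 161): 0000000010000
Gen 2 (rule 193): 1111111000111
Gen 3 (rule 26): 1000000101100
Gen 4 (rule 161): 0011110010001
Gen 5 (rule 193): 1001110000100
Gen 6 (rule 26): 0111001001010
Gen 7 (rule 161): 0010000000100
Gen 8 (rule 193): 1000111110001
Gen 9 (rule 26): 0101100001010
Gen 10 (rule 161): 0010001100100
Gen 11 (rule 193): 1000100100001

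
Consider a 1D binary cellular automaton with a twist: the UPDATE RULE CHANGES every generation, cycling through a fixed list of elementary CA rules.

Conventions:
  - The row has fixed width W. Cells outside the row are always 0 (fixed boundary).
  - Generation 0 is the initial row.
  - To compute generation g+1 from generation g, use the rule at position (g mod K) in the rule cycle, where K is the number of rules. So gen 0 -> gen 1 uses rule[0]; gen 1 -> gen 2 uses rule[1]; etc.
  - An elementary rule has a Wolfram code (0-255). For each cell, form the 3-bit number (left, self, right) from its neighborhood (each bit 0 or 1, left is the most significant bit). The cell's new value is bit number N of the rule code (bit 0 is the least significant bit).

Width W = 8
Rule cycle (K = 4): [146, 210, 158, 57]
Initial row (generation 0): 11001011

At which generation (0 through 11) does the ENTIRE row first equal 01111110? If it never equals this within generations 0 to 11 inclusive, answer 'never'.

Gen 0: 11001011
Gen 1 (rule 146): 00110000
Gen 2 (rule 210): 01011000
Gen 3 (rule 158): 11010100
Gen 4 (rule 57): 10101011
Gen 5 (rule 146): 00000000
Gen 6 (rule 210): 00000000
Gen 7 (rule 158): 00000000
Gen 8 (rule 57): 11111111
Gen 9 (rule 146): 01111110
Gen 10 (rule 210): 10111111
Gen 11 (rule 158): 10111110

Answer: 9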